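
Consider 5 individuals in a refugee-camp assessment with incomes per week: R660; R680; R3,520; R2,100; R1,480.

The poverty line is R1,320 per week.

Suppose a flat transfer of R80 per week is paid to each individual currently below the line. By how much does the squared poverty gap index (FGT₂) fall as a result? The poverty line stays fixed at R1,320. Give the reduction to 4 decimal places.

Before: below the line — R660, R680; squared poverty gap index (FGT₂) = 0.097016.
After the R80 transfer: below the line — R740, R760; squared poverty gap index (FGT₂) = 0.074610.
Reduction = 0.097016 − 0.074610 = 0.0224.

0.0224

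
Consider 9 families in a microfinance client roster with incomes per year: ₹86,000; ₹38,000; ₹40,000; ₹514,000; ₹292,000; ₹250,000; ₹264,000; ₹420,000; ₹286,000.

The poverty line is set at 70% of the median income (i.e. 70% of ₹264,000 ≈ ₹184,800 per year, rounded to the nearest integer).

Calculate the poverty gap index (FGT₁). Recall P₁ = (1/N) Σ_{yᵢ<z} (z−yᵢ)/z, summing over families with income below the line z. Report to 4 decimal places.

0.2347

Below z: ₹38,000, ₹40,000, ₹86,000 (q = 3 of N = 9).
Normalized shortfalls: (184800−38000)/184800 = 0.7944; (184800−40000)/184800 = 0.7835; (184800−86000)/184800 = 0.5346.
Sum of shortfalls = 2.112554; P₁ averages over all N: 2.112554 / 9 = 0.2347.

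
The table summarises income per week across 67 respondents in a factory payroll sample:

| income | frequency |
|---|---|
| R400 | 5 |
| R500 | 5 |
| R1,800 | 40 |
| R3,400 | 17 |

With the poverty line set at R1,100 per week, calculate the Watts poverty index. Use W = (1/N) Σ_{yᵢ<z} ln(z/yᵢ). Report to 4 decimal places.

Poor units: 5×R400, 5×R500 (q = 10 of N = 67).
Log shortfalls: ln(1100/400) = 1.0116 (×5); ln(1100/500) = 0.7885 (×5).
W = 9.000291 / 67 = 0.1343.

0.1343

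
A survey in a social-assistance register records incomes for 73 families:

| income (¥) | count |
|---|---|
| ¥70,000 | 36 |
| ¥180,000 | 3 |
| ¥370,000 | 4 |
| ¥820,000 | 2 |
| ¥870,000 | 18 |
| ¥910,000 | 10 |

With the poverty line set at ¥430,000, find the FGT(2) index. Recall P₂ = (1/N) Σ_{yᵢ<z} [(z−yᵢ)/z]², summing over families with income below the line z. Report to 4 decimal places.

Below z: 36×¥70,000, 3×¥180,000, 4×¥370,000 (q = 43 of N = 73).
Relative gaps: (430000−70000)/430000 = 0.8372 (×36); (430000−180000)/430000 = 0.5814 (×3); (430000−370000)/430000 = 0.1395 (×4).
Squared: 0.7009 (×36); 0.3380 (×3); 0.0195 (×4).
Sum = 26.325041; P₂ = 26.325041 / 73 = 0.3606.

0.3606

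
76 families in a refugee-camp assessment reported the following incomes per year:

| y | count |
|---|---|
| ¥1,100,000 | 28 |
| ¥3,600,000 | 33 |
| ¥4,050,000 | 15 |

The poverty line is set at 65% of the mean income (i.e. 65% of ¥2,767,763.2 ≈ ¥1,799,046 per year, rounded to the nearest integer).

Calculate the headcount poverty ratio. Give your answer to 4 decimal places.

28 of the 76 families have income below ¥1,799,046.
H = 28/76 = 0.3684.

0.3684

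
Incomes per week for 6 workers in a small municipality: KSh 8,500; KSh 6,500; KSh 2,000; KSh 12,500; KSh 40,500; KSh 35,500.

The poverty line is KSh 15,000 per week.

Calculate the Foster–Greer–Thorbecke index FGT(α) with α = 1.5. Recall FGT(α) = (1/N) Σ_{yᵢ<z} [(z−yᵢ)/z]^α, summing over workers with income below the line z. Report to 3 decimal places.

0.264

Incomes under z: KSh 2,000, KSh 6,500, KSh 8,500, KSh 12,500 (q = 4 of N = 6).
Relative gaps: (15000−2000)/15000 = 0.8667; (15000−6500)/15000 = 0.5667; (15000−8500)/15000 = 0.4333; (15000−12500)/15000 = 0.1667.
Raised to α = 1.5: 0.80682; 0.42657; 0.28525; 0.06804.
Sum = 1.586690; FGT(1.5) = 1.586690 / 6 = 0.264.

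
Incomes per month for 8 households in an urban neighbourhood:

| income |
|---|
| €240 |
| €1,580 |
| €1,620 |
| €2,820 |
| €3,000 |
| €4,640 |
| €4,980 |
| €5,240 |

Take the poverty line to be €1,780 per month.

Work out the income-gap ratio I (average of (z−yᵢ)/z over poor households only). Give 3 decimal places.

0.356

Below z: €240, €1,580, €1,620 (q = 3 of N = 8).
Relative gaps: 0.8652, 0.1124, 0.0899; sum = 1.067416.
I averages over the q = 3 poor units only: 1.067416 / 3 = 0.356.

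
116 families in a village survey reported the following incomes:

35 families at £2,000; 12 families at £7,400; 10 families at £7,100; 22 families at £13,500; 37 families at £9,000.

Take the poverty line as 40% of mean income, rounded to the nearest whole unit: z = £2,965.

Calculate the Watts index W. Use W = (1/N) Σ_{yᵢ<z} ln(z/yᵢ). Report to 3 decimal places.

0.119

Poor units: 35×£2,000 (q = 35 of N = 116).
Log shortfalls: ln(2965/2000) = 0.3937 (×35).
W = 13.780545 / 116 = 0.119.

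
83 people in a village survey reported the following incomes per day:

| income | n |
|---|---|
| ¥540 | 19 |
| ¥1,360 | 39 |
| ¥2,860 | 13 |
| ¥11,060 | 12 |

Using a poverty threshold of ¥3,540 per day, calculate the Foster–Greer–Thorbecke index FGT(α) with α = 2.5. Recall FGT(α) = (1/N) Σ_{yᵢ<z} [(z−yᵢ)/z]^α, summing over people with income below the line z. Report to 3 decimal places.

Incomes under z: 19×¥540, 39×¥1,360, 13×¥2,860 (q = 71 of N = 83).
Shortfall ratios: (3540−540)/3540 = 0.8475 (×19); (3540−1360)/3540 = 0.6158 (×39); (3540−2860)/3540 = 0.1921 (×13).
Raised to α = 2.5: 0.66114 (×19); 0.29760 (×39); 0.01617 (×13).
Sum = 24.378345; FGT(2.5) = 24.378345 / 83 = 0.294.

0.294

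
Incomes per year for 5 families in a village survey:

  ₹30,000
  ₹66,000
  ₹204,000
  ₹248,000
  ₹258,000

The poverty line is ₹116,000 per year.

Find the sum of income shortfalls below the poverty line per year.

₹136,000

Incomes under z: ₹30,000, ₹66,000 (q = 2 of N = 5).
Individual gaps: 116000−30000 = 86000; 116000−66000 = 50000.
Aggregate gap = ₹136,000.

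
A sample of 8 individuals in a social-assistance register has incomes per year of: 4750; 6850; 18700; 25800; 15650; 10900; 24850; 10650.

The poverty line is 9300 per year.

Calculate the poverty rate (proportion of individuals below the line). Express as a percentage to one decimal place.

25.0%

2 of the 8 individuals have income below 9300.
H = 2/8 = 25.0%.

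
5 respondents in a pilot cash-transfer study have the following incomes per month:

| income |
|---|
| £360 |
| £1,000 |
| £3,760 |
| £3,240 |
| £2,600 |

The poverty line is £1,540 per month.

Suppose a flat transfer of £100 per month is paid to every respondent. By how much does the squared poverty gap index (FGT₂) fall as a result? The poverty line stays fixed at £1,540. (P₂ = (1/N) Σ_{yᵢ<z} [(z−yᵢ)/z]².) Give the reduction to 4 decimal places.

Before: below the line — £360, £1,000; squared poverty gap index (FGT₂) = 0.142014.
After the £100 transfer: below the line — £460, £1,100; squared poverty gap index (FGT₂) = 0.114691.
Reduction = 0.142014 − 0.114691 = 0.0273.

0.0273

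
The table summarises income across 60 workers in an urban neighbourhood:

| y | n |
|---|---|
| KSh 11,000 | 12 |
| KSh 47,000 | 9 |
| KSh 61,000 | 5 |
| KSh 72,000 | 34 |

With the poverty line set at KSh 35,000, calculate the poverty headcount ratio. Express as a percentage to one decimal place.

20.0%

12 of the 60 workers have income below KSh 35,000.
H = 12/60 = 20.0%.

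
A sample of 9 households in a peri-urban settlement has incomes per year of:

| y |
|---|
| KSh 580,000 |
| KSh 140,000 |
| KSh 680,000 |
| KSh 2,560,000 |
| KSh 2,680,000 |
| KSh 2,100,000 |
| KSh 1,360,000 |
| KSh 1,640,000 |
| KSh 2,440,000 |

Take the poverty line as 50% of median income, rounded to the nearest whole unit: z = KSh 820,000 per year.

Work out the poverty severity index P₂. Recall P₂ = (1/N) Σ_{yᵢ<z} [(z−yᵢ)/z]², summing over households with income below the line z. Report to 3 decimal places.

Below the line: KSh 140,000, KSh 580,000, KSh 680,000 (q = 3 of N = 9).
Gap ratios (z−y)/z: (820000−140000)/820000 = 0.8293; (820000−580000)/820000 = 0.2927; (820000−680000)/820000 = 0.1707.
Squared: 0.6877; 0.0857; 0.0291.
Sum = 0.802499; P₂ = 0.802499 / 9 = 0.089.

0.089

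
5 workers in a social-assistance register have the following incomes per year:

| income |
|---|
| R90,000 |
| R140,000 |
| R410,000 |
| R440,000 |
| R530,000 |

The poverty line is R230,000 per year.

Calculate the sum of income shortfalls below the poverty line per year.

R230,000

Incomes under z: R90,000, R140,000 (q = 2 of N = 5).
Individual gaps: 230000−90000 = 140000; 230000−140000 = 90000.
Aggregate gap = R230,000.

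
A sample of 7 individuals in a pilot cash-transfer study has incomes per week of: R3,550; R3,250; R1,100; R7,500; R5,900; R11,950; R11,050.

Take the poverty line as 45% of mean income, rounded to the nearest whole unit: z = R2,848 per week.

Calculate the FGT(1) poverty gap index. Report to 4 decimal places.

0.0877

Below the line: R1,100 (q = 1 of N = 7).
Gap ratios (z−y)/z: (2848−1100)/2848 = 0.6138.
Σ = 0.613764. Dividing by the full population N = 7 gives P₁ = 0.0877.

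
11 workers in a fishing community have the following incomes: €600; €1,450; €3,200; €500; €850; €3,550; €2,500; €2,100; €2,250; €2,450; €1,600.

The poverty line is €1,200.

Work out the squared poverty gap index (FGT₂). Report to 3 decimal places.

Below the line: €500, €600, €850 (q = 3 of N = 11).
Relative gaps: (1200−500)/1200 = 0.5833; (1200−600)/1200 = 0.5000; (1200−850)/1200 = 0.2917.
Squared: 0.3403; 0.2500; 0.0851.
Sum = 0.675347; P₂ = 0.675347 / 11 = 0.061.

0.061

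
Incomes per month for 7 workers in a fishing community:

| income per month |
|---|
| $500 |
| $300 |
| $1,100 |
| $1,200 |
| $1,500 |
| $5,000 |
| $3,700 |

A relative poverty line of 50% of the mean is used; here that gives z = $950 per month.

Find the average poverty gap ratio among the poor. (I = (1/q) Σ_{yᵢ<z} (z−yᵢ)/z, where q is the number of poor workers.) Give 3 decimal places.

Below the line: $300, $500 (q = 2 of N = 7).
Shortfall ratios (z−y)/z: 0.6842, 0.4737; sum = 1.157895.
The income-gap ratio divides by q (the poor only): 1.157895 / 2 = 0.579.

0.579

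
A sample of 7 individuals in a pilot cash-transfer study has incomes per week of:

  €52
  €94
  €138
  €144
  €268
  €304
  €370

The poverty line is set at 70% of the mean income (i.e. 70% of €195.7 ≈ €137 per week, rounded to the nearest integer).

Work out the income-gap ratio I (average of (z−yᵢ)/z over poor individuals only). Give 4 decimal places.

Below z: €52, €94 (q = 2 of N = 7).
Relative gaps: 0.6204, 0.3139; sum = 0.934307.
I averages over the q = 2 poor units only: 0.934307 / 2 = 0.4672.

0.4672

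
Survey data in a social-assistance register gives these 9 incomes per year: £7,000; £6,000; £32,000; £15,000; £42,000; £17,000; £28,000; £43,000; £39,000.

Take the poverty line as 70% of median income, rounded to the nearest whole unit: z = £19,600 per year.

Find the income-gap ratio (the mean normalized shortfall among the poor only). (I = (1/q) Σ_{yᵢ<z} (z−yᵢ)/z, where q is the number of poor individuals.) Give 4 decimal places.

Below z: £6,000, £7,000, £15,000, £17,000 (q = 4 of N = 9).
Shortfall ratios (z−y)/z: 0.6939, 0.6429, 0.2347, 0.1327; sum = 1.704082.
I averages over the q = 4 poor units only: 1.704082 / 4 = 0.4260.

0.4260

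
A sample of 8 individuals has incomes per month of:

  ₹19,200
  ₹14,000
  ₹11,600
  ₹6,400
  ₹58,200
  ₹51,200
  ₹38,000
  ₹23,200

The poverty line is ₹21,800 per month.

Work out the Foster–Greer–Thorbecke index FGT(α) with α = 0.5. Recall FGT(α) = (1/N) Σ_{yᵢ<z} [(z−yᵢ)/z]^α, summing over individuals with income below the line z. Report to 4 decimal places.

0.3085

Below z: ₹6,400, ₹11,600, ₹14,000, ₹19,200 (q = 4 of N = 8).
Relative gaps: (21800−6400)/21800 = 0.7064; (21800−11600)/21800 = 0.4679; (21800−14000)/21800 = 0.3578; (21800−19200)/21800 = 0.1193.
Raised to α = 0.5: 0.84049; 0.68402; 0.59816; 0.34535.
Sum = 2.468025; FGT(0.5) = 2.468025 / 8 = 0.3085.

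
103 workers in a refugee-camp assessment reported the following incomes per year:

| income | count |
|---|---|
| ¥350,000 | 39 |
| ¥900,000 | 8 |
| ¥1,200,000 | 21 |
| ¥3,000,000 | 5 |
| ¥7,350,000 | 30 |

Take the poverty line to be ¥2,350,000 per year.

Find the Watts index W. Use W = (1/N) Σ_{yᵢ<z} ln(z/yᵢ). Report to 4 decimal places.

Below z: 39×¥350,000, 8×¥900,000, 21×¥1,200,000 (q = 68 of N = 103).
Log shortfalls: ln(2350000/350000) = 1.9042 (×39); ln(2350000/900000) = 0.9598 (×8); ln(2350000/1200000) = 0.6721 (×21).
W = 96.057437 / 103 = 0.9326.

0.9326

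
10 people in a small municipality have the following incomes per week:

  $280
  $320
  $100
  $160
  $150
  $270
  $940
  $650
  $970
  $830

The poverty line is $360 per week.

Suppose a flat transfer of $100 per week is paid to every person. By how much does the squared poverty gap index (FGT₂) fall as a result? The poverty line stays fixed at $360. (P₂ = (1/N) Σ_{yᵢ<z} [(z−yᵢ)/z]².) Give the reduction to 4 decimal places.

0.0927

Before: below the line — $100, $150, $160, $270, $280, $320; squared poverty gap index (FGT₂) = 0.129475.
After the $100 transfer: below the line — $200, $250, $260; squared poverty gap index (FGT₂) = 0.036806.
Reduction = 0.129475 − 0.036806 = 0.0927.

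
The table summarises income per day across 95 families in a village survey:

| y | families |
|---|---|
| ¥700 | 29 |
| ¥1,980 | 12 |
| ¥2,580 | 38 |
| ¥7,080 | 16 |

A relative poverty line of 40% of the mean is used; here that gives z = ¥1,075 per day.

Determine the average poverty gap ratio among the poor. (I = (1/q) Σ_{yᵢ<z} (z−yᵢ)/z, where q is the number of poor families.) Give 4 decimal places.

Poor units: 29×¥700 (q = 29 of N = 95).
Relative gaps: 0.3488 (×29); sum = 10.116279.
The income-gap ratio divides by q (the poor only): 10.116279 / 29 = 0.3488.

0.3488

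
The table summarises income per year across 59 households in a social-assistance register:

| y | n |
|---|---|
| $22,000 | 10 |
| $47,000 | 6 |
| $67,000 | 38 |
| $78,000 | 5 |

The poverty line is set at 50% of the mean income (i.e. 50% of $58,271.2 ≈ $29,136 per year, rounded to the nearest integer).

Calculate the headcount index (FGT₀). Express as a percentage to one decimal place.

16.9%

10 of the 59 households have income below $29,136.
H = 10/59 = 16.9%.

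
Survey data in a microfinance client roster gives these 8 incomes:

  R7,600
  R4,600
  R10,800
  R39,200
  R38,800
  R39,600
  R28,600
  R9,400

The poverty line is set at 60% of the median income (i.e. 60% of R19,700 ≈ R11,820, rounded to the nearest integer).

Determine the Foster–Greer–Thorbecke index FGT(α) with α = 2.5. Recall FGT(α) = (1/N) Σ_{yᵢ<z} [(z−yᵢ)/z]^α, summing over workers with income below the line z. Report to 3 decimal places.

Incomes under z: R4,600, R7,600, R9,400, R10,800 (q = 4 of N = 8).
Normalized shortfalls: (11820−4600)/11820 = 0.6108; (11820−7600)/11820 = 0.3570; (11820−9400)/11820 = 0.2047; (11820−10800)/11820 = 0.0863.
Raised to α = 2.5: 0.29161; 0.07616; 0.01897; 0.00219.
Sum = 0.388924; FGT(2.5) = 0.388924 / 8 = 0.049.

0.049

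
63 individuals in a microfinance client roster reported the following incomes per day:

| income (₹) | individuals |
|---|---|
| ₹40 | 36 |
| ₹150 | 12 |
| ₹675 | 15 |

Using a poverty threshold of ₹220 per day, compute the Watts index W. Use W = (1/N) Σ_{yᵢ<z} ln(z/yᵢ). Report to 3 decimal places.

Below the line: 36×₹40, 12×₹150 (q = 48 of N = 63).
Log gaps: ln(220/40) = 1.7047 (×36); ln(220/150) = 0.3830 (×12).
W = 65.966838 / 63 = 1.047.

1.047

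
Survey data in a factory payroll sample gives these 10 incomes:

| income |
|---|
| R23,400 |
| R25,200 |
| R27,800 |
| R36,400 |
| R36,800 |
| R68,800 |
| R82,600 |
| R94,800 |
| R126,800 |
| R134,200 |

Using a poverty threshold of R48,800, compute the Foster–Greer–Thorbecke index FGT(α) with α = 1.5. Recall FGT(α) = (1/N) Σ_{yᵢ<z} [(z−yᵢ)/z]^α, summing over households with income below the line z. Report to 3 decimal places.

0.124

Incomes under z: R23,400, R25,200, R27,800, R36,400, R36,800 (q = 5 of N = 10).
Gap ratios (z−y)/z: (48800−23400)/48800 = 0.5205; (48800−25200)/48800 = 0.4836; (48800−27800)/48800 = 0.4303; (48800−36400)/48800 = 0.2541; (48800−36800)/48800 = 0.2459.
Raised to α = 1.5: 0.37551; 0.33631; 0.28229; 0.12809; 0.12194.
Sum = 1.244136; FGT(1.5) = 1.244136 / 10 = 0.124.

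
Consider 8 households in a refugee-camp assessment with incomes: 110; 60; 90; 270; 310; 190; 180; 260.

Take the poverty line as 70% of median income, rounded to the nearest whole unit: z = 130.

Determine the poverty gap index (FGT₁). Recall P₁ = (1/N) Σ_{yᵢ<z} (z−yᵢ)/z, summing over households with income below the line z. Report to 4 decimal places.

Poor units: 60, 90, 110 (q = 3 of N = 8).
Normalized shortfalls: (130−60)/130 = 0.5385; (130−90)/130 = 0.3077; (130−110)/130 = 0.1538.
Sum of shortfalls = 1.000000; P₁ averages over all N: 1.000000 / 8 = 0.1250.

0.1250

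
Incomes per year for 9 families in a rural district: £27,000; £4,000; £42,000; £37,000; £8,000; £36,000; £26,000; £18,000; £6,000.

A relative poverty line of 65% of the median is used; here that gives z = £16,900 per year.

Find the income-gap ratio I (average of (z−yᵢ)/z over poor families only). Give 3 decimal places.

0.645

Poor units: £4,000, £6,000, £8,000 (q = 3 of N = 9).
Relative gaps: 0.7633, 0.6450, 0.5266; sum = 1.934911.
The income-gap ratio divides by q (the poor only): 1.934911 / 3 = 0.645.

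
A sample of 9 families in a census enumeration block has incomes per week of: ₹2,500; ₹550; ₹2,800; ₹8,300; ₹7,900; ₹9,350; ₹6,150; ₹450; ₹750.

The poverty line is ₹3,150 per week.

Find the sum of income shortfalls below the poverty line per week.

₹8,700

Below z: ₹450, ₹550, ₹750, ₹2,500, ₹2,800 (q = 5 of N = 9).
Individual gaps: 3150−450 = 2700; 3150−550 = 2600; 3150−750 = 2400; 3150−2500 = 650; 3150−2800 = 350.
Aggregate gap = ₹8,700.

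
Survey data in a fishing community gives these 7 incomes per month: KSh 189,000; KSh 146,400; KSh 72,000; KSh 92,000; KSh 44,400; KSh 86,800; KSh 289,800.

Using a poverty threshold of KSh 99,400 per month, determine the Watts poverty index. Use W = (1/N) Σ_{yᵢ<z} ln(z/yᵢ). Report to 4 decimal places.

Below z: KSh 44,400, KSh 72,000, KSh 86,800, KSh 92,000 (q = 4 of N = 7).
Log shortfalls: ln(99400/44400) = 0.8059; ln(99400/72000) = 0.3225; ln(99400/86800) = 0.1355; ln(99400/92000) = 0.0774.
W = 1.341308 / 7 = 0.1916.

0.1916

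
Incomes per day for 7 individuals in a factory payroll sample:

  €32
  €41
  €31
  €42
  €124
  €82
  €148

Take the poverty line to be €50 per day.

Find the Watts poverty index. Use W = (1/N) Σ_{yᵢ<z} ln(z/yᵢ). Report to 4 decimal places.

0.1853

Poor units: €31, €32, €41, €42 (q = 4 of N = 7).
ln(z/y) terms: ln(50/31) = 0.4780; ln(50/32) = 0.4463; ln(50/41) = 0.1985; ln(50/42) = 0.1744.
W = 1.297127 / 7 = 0.1853.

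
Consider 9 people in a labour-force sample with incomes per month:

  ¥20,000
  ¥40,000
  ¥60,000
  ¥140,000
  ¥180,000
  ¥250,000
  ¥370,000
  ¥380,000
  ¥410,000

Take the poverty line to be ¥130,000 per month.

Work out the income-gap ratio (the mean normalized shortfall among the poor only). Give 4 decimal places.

0.6923

Incomes under z: ¥20,000, ¥40,000, ¥60,000 (q = 3 of N = 9).
Shortfall ratios (z−y)/z: 0.8462, 0.6923, 0.5385; sum = 2.076923.
I averages over the q = 3 poor units only: 2.076923 / 3 = 0.6923.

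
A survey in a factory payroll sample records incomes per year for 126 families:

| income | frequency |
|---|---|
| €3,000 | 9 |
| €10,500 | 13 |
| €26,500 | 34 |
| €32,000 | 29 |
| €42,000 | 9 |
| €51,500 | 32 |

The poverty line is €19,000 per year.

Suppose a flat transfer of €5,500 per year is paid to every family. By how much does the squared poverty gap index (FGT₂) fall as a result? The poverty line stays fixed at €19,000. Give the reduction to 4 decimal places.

0.0469

Before: below the line — 9×€3,000, 13×€10,500; squared poverty gap index (FGT₂) = 0.071302.
After the €5,500 transfer: below the line — 9×€8,500, 13×€16,000; squared poverty gap index (FGT₂) = 0.024387.
Reduction = 0.071302 − 0.024387 = 0.0469.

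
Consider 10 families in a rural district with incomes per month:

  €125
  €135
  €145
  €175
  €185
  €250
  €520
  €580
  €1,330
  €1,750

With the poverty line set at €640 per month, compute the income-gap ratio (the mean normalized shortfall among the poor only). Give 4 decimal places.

Poor units: €125, €135, €145, €175, €185, €250, €520, €580 (q = 8 of N = 10).
Shortfall ratios (z−y)/z: 0.8047, 0.7891, 0.7734, 0.7266, 0.7109, 0.6094, 0.1875, 0.0938; sum = 4.695312.
The income-gap ratio divides by q (the poor only): 4.695312 / 8 = 0.5869.

0.5869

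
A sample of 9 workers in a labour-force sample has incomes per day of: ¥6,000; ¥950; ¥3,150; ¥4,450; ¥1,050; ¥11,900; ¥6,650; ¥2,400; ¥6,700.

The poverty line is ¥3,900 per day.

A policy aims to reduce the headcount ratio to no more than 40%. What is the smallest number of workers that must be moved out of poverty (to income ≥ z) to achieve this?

Currently q = 4 of N = 9 are below the line (H = 0.444).
A headcount ratio of at most 40% allows at most ⌊0.40 × 9⌋ = 3 poor workers.
So at least 4 − 3 = 1 must be lifted.

1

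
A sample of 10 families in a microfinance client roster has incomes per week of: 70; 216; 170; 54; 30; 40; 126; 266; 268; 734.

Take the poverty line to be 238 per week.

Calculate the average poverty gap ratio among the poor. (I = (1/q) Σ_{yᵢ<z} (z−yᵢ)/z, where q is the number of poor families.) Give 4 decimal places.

Incomes under z: 30, 40, 54, 70, 126, 170, 216 (q = 7 of N = 10).
Relative gaps: 0.8739, 0.8319, 0.7731, 0.7059, 0.4706, 0.2857, 0.0924; sum = 4.033613.
The income-gap ratio divides by q (the poor only): 4.033613 / 7 = 0.5762.

0.5762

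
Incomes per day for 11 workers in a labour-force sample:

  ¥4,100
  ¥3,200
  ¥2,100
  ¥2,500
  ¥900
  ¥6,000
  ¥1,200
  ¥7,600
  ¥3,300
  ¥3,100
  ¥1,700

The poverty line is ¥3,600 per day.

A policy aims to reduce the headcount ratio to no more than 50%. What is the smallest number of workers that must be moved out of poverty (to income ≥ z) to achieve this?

3

8 of the 11 workers are poor, so H = 8/11 = 0.727.
A headcount ratio of at most 50% allows at most ⌊0.50 × 11⌋ = 5 poor workers.
So at least 8 − 5 = 3 must be lifted.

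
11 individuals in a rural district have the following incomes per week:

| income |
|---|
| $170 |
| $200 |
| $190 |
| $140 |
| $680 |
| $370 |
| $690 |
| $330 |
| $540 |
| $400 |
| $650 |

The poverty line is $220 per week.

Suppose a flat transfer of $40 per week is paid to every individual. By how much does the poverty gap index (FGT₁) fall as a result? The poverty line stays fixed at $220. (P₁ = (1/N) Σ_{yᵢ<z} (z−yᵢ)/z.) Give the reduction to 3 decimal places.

Before: below the line — $140, $170, $190, $200; poverty gap index (FGT₁) = 0.07438.
After the $40 transfer: below the line — $180, $210; poverty gap index (FGT₁) = 0.02066.
Reduction = 0.07438 − 0.02066 = 0.054.

0.054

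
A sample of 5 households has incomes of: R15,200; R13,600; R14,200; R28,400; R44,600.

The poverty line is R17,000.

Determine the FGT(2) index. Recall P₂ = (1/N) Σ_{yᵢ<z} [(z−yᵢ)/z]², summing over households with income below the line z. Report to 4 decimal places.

Below the line: R13,600, R14,200, R15,200 (q = 3 of N = 5).
Normalized shortfalls: (17000−13600)/17000 = 0.2000; (17000−14200)/17000 = 0.1647; (17000−15200)/17000 = 0.1059.
Squared: 0.0400; 0.0271; 0.0112.
Sum = 0.078339; P₂ = 0.078339 / 5 = 0.0157.

0.0157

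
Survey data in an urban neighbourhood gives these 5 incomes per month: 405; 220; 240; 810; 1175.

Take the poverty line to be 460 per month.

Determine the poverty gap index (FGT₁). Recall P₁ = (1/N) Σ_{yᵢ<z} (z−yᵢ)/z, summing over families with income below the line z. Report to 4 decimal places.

Incomes under z: 220, 240, 405 (q = 3 of N = 5).
Gap ratios (z−y)/z: (460−220)/460 = 0.5217; (460−240)/460 = 0.4783; (460−405)/460 = 0.1196.
Sum of shortfalls = 1.119565; P₁ averages over all N: 1.119565 / 5 = 0.2239.

0.2239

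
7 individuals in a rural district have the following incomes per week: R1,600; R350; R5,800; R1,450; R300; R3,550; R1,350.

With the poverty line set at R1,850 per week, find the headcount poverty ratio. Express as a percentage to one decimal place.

71.4%

5 of the 7 individuals have income below R1,850.
H = 5/7 = 71.4%.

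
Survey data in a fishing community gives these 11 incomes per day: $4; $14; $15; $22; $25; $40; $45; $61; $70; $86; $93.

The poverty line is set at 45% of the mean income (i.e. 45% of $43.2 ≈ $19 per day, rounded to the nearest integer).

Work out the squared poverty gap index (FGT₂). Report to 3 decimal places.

0.067

Below the line: $4, $14, $15 (q = 3 of N = 11).
Gap ratios (z−y)/z: (19−4)/19 = 0.7895; (19−14)/19 = 0.2632; (19−15)/19 = 0.2105.
Squared: 0.6233; 0.0693; 0.0443.
Sum = 0.736842; P₂ = 0.736842 / 11 = 0.067.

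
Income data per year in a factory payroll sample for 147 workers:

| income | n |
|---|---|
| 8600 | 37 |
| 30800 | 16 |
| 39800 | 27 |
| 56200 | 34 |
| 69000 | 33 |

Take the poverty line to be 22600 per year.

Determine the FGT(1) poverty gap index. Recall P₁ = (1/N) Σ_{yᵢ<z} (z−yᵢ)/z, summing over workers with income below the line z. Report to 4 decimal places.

0.1559

Below z: 37×8600 (q = 37 of N = 147).
Normalized shortfalls: (22600−8600)/22600 = 0.6195 (×37).
Σ = 22.920354. Dividing by the full population N = 147 gives P₁ = 0.1559.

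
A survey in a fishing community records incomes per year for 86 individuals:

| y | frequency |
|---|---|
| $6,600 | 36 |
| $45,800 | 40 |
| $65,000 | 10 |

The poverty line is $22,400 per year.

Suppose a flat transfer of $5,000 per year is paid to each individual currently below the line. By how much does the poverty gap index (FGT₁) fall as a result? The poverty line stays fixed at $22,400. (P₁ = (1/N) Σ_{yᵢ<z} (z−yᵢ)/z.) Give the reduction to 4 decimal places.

Before: below the line — 36×$6,600; poverty gap index (FGT₁) = 0.295266.
After the $5,000 transfer: below the line — 36×$11,600; poverty gap index (FGT₁) = 0.201827.
Reduction = 0.295266 − 0.201827 = 0.0934.

0.0934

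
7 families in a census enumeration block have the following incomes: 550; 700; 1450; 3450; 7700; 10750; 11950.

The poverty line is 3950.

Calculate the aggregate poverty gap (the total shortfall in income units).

9650

Poor units: 550, 700, 1450, 3450 (q = 4 of N = 7).
Individual gaps: 3950−550 = 3400; 3950−700 = 3250; 3950−1450 = 2500; 3950−3450 = 500.
Aggregate gap = 9650.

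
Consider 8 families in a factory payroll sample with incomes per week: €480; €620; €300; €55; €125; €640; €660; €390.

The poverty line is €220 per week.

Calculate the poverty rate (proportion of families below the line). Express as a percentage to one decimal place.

25.0%

2 of the 8 families have income below €220.
H = 2/8 = 25.0%.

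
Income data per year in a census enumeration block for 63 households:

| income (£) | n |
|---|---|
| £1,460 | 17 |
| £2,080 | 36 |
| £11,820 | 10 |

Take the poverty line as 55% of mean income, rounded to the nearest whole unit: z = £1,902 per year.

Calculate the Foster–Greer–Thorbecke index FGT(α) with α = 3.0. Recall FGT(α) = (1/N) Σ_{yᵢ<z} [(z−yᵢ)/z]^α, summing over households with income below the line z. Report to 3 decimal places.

Below z: 17×£1,460 (q = 17 of N = 63).
Shortfall ratios: (1902−1460)/1902 = 0.2324 (×17).
Raised to α = 3.0: 0.01255 (×17).
Sum = 0.213346; FGT(3.0) = 0.213346 / 63 = 0.003.

0.003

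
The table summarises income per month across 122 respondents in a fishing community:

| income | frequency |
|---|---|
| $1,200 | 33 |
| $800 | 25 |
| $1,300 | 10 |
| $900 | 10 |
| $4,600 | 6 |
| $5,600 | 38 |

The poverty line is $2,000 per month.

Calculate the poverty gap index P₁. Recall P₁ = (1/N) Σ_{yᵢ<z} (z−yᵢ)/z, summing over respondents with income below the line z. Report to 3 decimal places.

Below z: 25×$800, 10×$900, 33×$1,200, 10×$1,300 (q = 78 of N = 122).
Shortfall ratios: (2000−800)/2000 = 0.6000 (×25); (2000−900)/2000 = 0.5500 (×10); (2000−1200)/2000 = 0.4000 (×33); (2000−1300)/2000 = 0.3500 (×10).
Sum of shortfalls = 37.200000; P₁ averages over all N: 37.200000 / 122 = 0.305.

0.305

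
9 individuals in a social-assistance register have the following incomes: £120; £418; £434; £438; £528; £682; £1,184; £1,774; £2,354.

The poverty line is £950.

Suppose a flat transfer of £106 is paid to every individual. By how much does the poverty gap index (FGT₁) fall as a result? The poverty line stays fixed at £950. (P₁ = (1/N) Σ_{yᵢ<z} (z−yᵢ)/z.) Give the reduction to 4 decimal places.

0.0744

Before: below the line — £120, £418, £434, £438, £528, £682; poverty gap index (FGT₁) = 0.360234.
After the £106 transfer: below the line — £226, £524, £540, £544, £634, £788; poverty gap index (FGT₁) = 0.285848.
Reduction = 0.360234 − 0.285848 = 0.0744.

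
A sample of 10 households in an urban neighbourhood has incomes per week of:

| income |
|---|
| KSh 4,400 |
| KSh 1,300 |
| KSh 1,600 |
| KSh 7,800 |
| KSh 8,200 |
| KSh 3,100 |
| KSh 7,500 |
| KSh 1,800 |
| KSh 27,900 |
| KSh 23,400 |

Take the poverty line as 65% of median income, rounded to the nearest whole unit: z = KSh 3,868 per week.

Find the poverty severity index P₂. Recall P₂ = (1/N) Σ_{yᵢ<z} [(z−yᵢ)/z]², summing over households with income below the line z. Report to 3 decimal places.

Below the line: KSh 1,300, KSh 1,600, KSh 1,800, KSh 3,100 (q = 4 of N = 10).
Gap ratios (z−y)/z: (3868−1300)/3868 = 0.6639; (3868−1600)/3868 = 0.5863; (3868−1800)/3868 = 0.5346; (3868−3100)/3868 = 0.1986.
Squared: 0.4408; 0.3438; 0.2858; 0.0394.
Sum = 1.109847; P₂ = 1.109847 / 10 = 0.111.

0.111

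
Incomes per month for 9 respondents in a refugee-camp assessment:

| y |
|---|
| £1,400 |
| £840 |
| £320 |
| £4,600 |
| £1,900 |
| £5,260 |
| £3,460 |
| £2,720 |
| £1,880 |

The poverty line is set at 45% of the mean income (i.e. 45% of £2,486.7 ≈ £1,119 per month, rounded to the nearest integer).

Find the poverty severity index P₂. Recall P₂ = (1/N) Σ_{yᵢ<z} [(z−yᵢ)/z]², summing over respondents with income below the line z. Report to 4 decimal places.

0.0636

Below the line: £320, £840 (q = 2 of N = 9).
Normalized shortfalls: (1119−320)/1119 = 0.7140; (1119−840)/1119 = 0.2493.
Squared: 0.5098; 0.0622.
Sum = 0.572005; P₂ = 0.572005 / 9 = 0.0636.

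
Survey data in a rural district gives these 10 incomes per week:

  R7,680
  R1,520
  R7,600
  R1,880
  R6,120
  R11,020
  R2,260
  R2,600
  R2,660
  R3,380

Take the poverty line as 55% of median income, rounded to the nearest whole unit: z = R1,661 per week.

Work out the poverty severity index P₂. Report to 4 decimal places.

0.0007

Poor units: R1,520 (q = 1 of N = 10).
Gap ratios (z−y)/z: (1661−1520)/1661 = 0.0849.
Squared: 0.0072.
Sum = 0.007206; P₂ = 0.007206 / 10 = 0.0007.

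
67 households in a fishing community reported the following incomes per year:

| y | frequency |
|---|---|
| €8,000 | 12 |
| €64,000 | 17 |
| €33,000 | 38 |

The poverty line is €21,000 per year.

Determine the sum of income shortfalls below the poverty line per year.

Poor units: 12×€8,000 (q = 12 of N = 67).
Individual gaps: 12×(21000−8000) = 156000.
Aggregate gap = €156,000.

€156,000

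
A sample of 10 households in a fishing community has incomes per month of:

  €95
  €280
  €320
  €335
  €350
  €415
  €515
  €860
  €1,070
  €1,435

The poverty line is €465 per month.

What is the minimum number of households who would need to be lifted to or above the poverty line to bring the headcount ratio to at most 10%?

5

6 of the 10 households are poor, so H = 6/10 = 0.600.
A headcount ratio of at most 10% allows at most ⌊0.10 × 10⌋ = 1 poor households.
So at least 6 − 1 = 5 must be lifted.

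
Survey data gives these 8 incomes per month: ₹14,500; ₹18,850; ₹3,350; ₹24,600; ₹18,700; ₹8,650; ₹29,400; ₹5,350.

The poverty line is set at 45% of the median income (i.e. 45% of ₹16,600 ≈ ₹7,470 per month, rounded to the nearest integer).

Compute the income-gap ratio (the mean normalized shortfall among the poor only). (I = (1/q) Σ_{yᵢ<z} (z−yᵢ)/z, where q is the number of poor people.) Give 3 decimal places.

Below the line: ₹3,350, ₹5,350 (q = 2 of N = 8).
Shortfall ratios (z−y)/z: 0.5515, 0.2838; sum = 0.835341.
I averages over the q = 2 poor units only: 0.835341 / 2 = 0.418.

0.418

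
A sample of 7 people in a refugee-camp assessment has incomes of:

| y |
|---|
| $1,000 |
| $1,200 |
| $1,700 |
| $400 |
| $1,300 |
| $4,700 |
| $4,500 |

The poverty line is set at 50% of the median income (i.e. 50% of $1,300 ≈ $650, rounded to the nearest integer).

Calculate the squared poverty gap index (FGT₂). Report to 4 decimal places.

Below z: $400 (q = 1 of N = 7).
Shortfall ratios: (650−400)/650 = 0.3846.
Squared: 0.1479.
Sum = 0.147929; P₂ = 0.147929 / 7 = 0.0211.

0.0211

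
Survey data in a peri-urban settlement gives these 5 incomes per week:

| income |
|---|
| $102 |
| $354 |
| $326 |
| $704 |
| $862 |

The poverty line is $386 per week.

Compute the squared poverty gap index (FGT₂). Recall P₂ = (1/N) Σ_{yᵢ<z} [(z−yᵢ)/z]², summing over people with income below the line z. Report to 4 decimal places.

0.1145

Below z: $102, $326, $354 (q = 3 of N = 5).
Normalized shortfalls: (386−102)/386 = 0.7358; (386−326)/386 = 0.1554; (386−354)/386 = 0.0829.
Squared: 0.5413; 0.0242; 0.0069.
Sum = 0.572364; P₂ = 0.572364 / 5 = 0.1145.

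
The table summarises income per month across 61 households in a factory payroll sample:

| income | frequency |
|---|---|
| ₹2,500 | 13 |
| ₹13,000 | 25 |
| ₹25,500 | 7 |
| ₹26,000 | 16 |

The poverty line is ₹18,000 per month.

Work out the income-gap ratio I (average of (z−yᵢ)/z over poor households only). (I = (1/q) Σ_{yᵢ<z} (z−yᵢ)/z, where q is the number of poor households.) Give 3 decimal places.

0.477

Below the line: 13×₹2,500, 25×₹13,000 (q = 38 of N = 61).
Relative gaps: 0.8611 (×13), 0.2778 (×25); sum = 18.138889.
I averages over the q = 38 poor units only: 18.138889 / 38 = 0.477.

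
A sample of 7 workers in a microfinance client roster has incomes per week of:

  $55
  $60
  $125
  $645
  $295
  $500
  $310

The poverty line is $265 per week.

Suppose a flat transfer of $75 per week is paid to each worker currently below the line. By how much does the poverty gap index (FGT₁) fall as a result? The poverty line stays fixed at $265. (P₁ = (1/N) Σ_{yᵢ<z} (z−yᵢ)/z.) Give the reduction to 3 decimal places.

Before: below the line — $55, $60, $125; poverty gap index (FGT₁) = 0.29919.
After the $75 transfer: below the line — $130, $135, $200; poverty gap index (FGT₁) = 0.17790.
Reduction = 0.29919 − 0.17790 = 0.121.

0.121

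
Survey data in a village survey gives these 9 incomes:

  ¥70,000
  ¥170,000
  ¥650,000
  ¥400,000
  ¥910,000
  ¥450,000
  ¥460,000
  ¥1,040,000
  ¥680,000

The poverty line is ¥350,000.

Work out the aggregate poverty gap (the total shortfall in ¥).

¥460,000

Poor units: ¥70,000, ¥170,000 (q = 2 of N = 9).
Individual gaps: 350000−70000 = 280000; 350000−170000 = 180000.
Aggregate gap = ¥460,000.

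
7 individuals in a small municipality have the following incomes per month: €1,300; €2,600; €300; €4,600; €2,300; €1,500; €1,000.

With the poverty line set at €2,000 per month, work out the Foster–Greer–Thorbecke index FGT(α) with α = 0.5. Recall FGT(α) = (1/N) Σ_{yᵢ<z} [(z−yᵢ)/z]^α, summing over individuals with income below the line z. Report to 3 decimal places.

Below z: €300, €1,000, €1,300, €1,500 (q = 4 of N = 7).
Relative gaps: (2000−300)/2000 = 0.8500; (2000−1000)/2000 = 0.5000; (2000−1300)/2000 = 0.3500; (2000−1500)/2000 = 0.2500.
Raised to α = 0.5: 0.92195; 0.70711; 0.59161; 0.50000.
Sum = 2.720669; FGT(0.5) = 2.720669 / 7 = 0.389.

0.389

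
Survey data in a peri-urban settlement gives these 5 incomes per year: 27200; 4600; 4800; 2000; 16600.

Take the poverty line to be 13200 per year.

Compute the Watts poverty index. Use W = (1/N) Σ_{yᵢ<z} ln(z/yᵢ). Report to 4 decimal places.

Incomes under z: 2000, 4600, 4800 (q = 3 of N = 5).
ln(z/y) terms: ln(13200/2000) = 1.8871; ln(13200/4600) = 1.0542; ln(13200/4800) = 1.0116.
W = 3.952831 / 5 = 0.7906.

0.7906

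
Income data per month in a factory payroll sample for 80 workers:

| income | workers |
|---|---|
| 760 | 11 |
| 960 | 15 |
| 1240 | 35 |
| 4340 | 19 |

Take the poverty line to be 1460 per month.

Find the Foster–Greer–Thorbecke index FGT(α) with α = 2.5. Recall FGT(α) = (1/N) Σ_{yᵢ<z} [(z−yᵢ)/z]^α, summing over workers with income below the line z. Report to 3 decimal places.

0.039

Below the line: 11×760, 15×960, 35×1240 (q = 61 of N = 80).
Gap ratios (z−y)/z: (1460−760)/1460 = 0.4795 (×11); (1460−960)/1460 = 0.3425 (×15); (1460−1240)/1460 = 0.1507 (×35).
Raised to α = 2.5: 0.15917 (×11); 0.06863 (×15); 0.00881 (×35).
Sum = 3.088887; FGT(2.5) = 3.088887 / 80 = 0.039.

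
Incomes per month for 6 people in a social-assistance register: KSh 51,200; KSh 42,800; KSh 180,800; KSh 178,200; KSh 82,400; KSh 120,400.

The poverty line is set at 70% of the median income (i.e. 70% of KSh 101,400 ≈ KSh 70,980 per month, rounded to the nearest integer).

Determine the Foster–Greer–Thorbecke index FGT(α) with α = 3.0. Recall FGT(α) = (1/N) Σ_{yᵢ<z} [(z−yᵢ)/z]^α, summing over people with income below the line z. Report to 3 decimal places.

0.014

Poor units: KSh 42,800, KSh 51,200 (q = 2 of N = 6).
Normalized shortfalls: (70980−42800)/70980 = 0.3970; (70980−51200)/70980 = 0.2787.
Raised to α = 3.0: 0.06258; 0.02164.
Sum = 0.084218; FGT(3.0) = 0.084218 / 6 = 0.014.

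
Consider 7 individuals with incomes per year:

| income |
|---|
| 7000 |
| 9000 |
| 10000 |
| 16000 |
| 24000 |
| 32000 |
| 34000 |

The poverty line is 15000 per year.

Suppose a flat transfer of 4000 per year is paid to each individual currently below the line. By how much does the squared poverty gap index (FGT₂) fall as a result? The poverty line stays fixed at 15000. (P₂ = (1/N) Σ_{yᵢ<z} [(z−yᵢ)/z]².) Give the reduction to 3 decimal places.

Before: below the line — 7000, 9000, 10000; squared poverty gap index (FGT₂) = 0.07937.
After the 4000 transfer: below the line — 11000, 13000, 14000; squared poverty gap index (FGT₂) = 0.01333.
Reduction = 0.07937 − 0.01333 = 0.066.

0.066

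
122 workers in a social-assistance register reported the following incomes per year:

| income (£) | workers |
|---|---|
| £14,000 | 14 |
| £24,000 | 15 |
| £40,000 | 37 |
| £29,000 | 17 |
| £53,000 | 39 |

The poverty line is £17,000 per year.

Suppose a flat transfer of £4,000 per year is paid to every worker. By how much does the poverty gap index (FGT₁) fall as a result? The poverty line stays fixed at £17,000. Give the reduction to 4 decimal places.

0.0203

Before: below the line — 14×£14,000; poverty gap index (FGT₁) = 0.020251.
After the £4,000 transfer: below the line — none; poverty gap index (FGT₁) = 0.000000.
Reduction = 0.020251 − 0.000000 = 0.0203.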